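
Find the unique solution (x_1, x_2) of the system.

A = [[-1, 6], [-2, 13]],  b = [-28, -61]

(-2, -5)

Forward elimination on [A|b]:
R2 <- R2 - (2)*R1:  [  0   1  -5 ]
Row echelon form:
[ -1  6  |  -28 ]
[  0  1  |   -5 ]
Back-substitution:
x_2 = (-5) / 1 = -5
x_1 = (-28 - (6)*(-5)) / -1 = -2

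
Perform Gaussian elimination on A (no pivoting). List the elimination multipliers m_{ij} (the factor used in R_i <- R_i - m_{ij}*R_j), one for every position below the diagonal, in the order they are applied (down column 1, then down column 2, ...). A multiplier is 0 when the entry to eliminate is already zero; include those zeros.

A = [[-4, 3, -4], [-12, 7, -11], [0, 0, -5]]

multipliers: 3, 0, 0

Forward elimination:
R2 <- R2 - (3)*R1:  [  0  -2   1 ]
R3: entry in column 1 is already 0 -> m_{31} = 0 (no row operation needed)
R3: entry in column 2 is already 0 -> m_{32} = 0 (no row operation needed)
Multipliers (in order of application): m_{21} = 3, m_{31} = 0, m_{32} = 0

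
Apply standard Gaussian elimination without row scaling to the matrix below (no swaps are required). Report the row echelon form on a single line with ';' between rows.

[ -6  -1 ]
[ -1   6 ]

REF = [-6 -1; 0 37/6]

Forward elimination:
R2 <- R2 - (1/6)*R1:  [    0  37/6 ]
Row echelon form:
[ -6    -1 ]
[  0  37/6 ]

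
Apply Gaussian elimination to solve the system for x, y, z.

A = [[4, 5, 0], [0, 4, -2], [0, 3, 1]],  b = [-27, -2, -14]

(-3, -3, -5)

Forward elimination on [A|b]:
R3 <- R3 - (3/4)*R2:  [     0      0    5/2  -25/2 ]
Row echelon form:
[ 4  5    0  |    -27 ]
[ 0  4   -2  |     -2 ]
[ 0  0  5/2  |  -25/2 ]
Back-substitution:
z = (-25/2) / (5/2) = -5
y = (-2 - (-2)*(-5)) / 4 = -3
x = (-27 - (5)*(-3)) / 4 = -3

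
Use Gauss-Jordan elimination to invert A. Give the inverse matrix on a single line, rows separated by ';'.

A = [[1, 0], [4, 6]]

inverse = [1 0; -2/3 1/6]

Gauss-Jordan on [A | I]:
R2 <- R2 - (4)*R1:  [  0   6  |  -4   1 ]
R2 <- (1/6)*R2:  [    0     1  |  -2/3   1/6 ]
Right block of [I | A^{-1}] is the inverse:
[    1    0 ]
[ -2/3  1/6 ]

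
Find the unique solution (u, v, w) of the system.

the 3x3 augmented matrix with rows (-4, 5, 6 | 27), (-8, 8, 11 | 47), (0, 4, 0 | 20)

(-5, 5, -3)

Forward elimination on [A|b]:
R2 <- R2 - (2)*R1:  [  0  -2  -1  -7 ]
R3 <- R3 - (-2)*R2:  [  0   0  -2   6 ]
Row echelon form:
[ -4   5   6  |  27 ]
[  0  -2  -1  |  -7 ]
[  0   0  -2  |   6 ]
Back-substitution:
w = (6) / -2 = -3
v = (-7 - (-1)*(-3)) / -2 = 5
u = (27 - (5)*(5) - (6)*(-3)) / -4 = -5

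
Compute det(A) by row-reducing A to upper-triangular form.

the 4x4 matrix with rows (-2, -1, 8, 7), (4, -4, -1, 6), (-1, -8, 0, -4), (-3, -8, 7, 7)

det(A) = -1417

Forward elimination:
R2 <- R2 - (-2)*R1:  [  0  -6  15  20 ]
R3 <- R3 - (1/2)*R1:  [     0  -15/2     -4  -15/2 ]
R4 <- R4 - (3/2)*R1:  [     0  -13/2     -5   -7/2 ]
R3 <- R3 - (5/4)*R2:  [     0      0  -91/4  -65/2 ]
R4 <- R4 - (13/12)*R2:  [      0       0   -85/4  -151/6 ]
R4 <- R4 - (85/91)*R3:  [      0       0       0  109/21 ]
Upper-triangular form:
[ -2  -1      8       7 ]
[  0  -6     15      20 ]
[  0   0  -91/4   -65/2 ]
[  0   0      0  109/21 ]
det(A) = (-1)^0 * (-2) * (-6) * (-91/4) * (109/21) = -1417  (0 row swaps -> sign +1)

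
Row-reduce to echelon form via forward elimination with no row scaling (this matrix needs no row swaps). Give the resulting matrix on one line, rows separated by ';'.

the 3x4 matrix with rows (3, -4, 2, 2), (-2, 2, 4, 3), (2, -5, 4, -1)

Forward elimination:
R2 <- R2 - (-2/3)*R1:  [    0  -2/3  16/3  13/3 ]
R3 <- R3 - (2/3)*R1:  [    0  -7/3   8/3  -7/3 ]
R3 <- R3 - (7/2)*R2:  [     0      0    -16  -35/2 ]
Row echelon form:
[ 3    -4     2      2 ]
[ 0  -2/3  16/3   13/3 ]
[ 0     0   -16  -35/2 ]

REF = [3 -4 2 2; 0 -2/3 16/3 13/3; 0 0 -16 -35/2]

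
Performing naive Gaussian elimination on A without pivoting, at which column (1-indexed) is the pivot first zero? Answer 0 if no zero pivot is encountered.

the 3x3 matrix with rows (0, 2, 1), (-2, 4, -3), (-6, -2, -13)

first zero-pivot column = 1

Naive forward elimination:
Pivot entry (1,1) is zero but row 2 has -2 in column 1 -> naive elimination stops; a row interchange (e.g. R1 <-> R2) would be required here.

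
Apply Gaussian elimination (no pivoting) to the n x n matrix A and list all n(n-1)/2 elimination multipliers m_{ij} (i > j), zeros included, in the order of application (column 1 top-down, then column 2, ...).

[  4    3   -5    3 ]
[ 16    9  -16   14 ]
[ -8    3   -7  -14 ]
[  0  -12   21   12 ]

Forward elimination:
R2 <- R2 - (4)*R1:  [  0  -3   4   2 ]
R3 <- R3 - (-2)*R1:  [   0    9  -17   -8 ]
R4: entry in column 1 is already 0 -> m_{41} = 0 (no row operation needed)
R3 <- R3 - (-3)*R2:  [  0   0  -5  -2 ]
R4 <- R4 - (4)*R2:  [ 0  0  5  4 ]
R4 <- R4 - (-1)*R3:  [ 0  0  0  2 ]
Multipliers (in order of application): m_{21} = 4, m_{31} = -2, m_{41} = 0, m_{32} = -3, m_{42} = 4, m_{43} = -1

multipliers: 4, -2, 0, -3, 4, -1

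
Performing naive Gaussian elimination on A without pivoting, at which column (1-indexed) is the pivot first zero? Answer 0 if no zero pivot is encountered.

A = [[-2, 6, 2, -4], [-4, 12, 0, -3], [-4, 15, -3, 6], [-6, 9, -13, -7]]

first zero-pivot column = 2

Naive forward elimination:
R2 <- R2 - (2)*R1:  [  0   0  -4   5 ]
R3 <- R3 - (2)*R1:  [  0   3  -7  14 ]
R4 <- R4 - (3)*R1:  [   0   -9  -19    5 ]
Matrix at this point:
[ -2   6    2  -4 ]
[  0   0   -4   5 ]
[  0   3   -7  14 ]
[  0  -9  -19   5 ]
Pivot entry (2,2) is zero but row 3 has 3 in column 2 -> naive elimination stops; a row interchange (e.g. R2 <-> R3) would be required here.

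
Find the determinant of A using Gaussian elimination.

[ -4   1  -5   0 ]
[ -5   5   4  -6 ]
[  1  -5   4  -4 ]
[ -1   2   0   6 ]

Forward elimination:
R2 <- R2 - (5/4)*R1:  [    0  15/4  41/4    -6 ]
R3 <- R3 - (-1/4)*R1:  [     0  -19/4   11/4     -4 ]
R4 <- R4 - (1/4)*R1:  [   0  7/4  5/4    6 ]
R3 <- R3 - (-19/15)*R2:  [      0       0  236/15   -58/5 ]
R4 <- R4 - (7/15)*R2:  [      0       0  -53/15    44/5 ]
R4 <- R4 - (-53/236)*R3:  [       0        0        0  731/118 ]
Upper-triangular form:
[ -4     1      -5        0 ]
[  0  15/4    41/4       -6 ]
[  0     0  236/15    -58/5 ]
[  0     0       0  731/118 ]
det(A) = (-1)^0 * (-4) * (15/4) * (236/15) * (731/118) = -1462  (0 row swaps -> sign +1)

det(A) = -1462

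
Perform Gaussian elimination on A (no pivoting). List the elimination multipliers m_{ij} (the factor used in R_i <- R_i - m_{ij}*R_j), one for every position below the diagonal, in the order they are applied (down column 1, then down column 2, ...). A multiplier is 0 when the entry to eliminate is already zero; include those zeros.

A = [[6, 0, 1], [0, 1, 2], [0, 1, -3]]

multipliers: 0, 0, 1

Forward elimination:
R2: entry in column 1 is already 0 -> m_{21} = 0 (no row operation needed)
R3: entry in column 1 is already 0 -> m_{31} = 0 (no row operation needed)
R3 <- R3 - (1)*R2:  [  0   0  -5 ]
Multipliers (in order of application): m_{21} = 0, m_{31} = 0, m_{32} = 1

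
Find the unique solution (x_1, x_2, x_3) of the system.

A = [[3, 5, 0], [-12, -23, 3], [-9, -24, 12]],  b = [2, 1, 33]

(-1, 1, 4)

Forward elimination on [A|b]:
R2 <- R2 - (-4)*R1:  [  0  -3   3   9 ]
R3 <- R3 - (-3)*R1:  [  0  -9  12  39 ]
R3 <- R3 - (3)*R2:  [  0   0   3  12 ]
Row echelon form:
[ 3   5  0  |   2 ]
[ 0  -3  3  |   9 ]
[ 0   0  3  |  12 ]
Back-substitution:
x_3 = (12) / 3 = 4
x_2 = (9 - (3)*(4)) / -3 = 1
x_1 = (2 - (5)*(1)) / 3 = -1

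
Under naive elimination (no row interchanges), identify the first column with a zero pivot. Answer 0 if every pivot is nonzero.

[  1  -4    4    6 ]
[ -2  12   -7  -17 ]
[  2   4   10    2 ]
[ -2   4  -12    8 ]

Naive forward elimination:
R2 <- R2 - (-2)*R1:  [  0   4   1  -5 ]
R3 <- R3 - (2)*R1:  [   0   12    2  -10 ]
R4 <- R4 - (-2)*R1:  [  0  -4  -4  20 ]
R3 <- R3 - (3)*R2:  [  0   0  -1   5 ]
R4 <- R4 - (-1)*R2:  [  0   0  -3  15 ]
R4 <- R4 - (3)*R3:  [ 0  0  0  0 ]
Matrix at this point:
[ 1  -4   4   6 ]
[ 0   4   1  -5 ]
[ 0   0  -1   5 ]
[ 0   0   0   0 ]
Pivot entry (4,4) in the last row is zero and there are no rows below to swap with -> zero pivot in column 4 (A is singular).

first zero-pivot column = 4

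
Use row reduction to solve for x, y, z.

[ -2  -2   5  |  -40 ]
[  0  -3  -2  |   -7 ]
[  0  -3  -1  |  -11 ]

(5, 5, -4)

Forward elimination on [A|b]:
R3 <- R3 - (1)*R2:  [  0   0   1  -4 ]
Row echelon form:
[ -2  -2   5  |  -40 ]
[  0  -3  -2  |   -7 ]
[  0   0   1  |   -4 ]
Back-substitution:
z = (-4) / 1 = -4
y = (-7 - (-2)*(-4)) / -3 = 5
x = (-40 - (-2)*(5) - (5)*(-4)) / -2 = 5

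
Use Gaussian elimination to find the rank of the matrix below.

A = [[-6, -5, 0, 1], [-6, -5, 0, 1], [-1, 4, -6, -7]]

rank(A) = 2

Row reduction:
R2 <- R2 - (1)*R1:  [ 0  0  0  0 ]
R3 <- R3 - (1/6)*R1:  [     0   29/6     -6  -43/6 ]
R2 <-> R3   (pivot in column 2 was zero)
[ -6    -5   0      1 ]
[  0  29/6  -6  -43/6 ]
[  0     0   0      0 ]
Row echelon form:
[ -6    -5   0      1 ]
[  0  29/6  -6  -43/6 ]
[  0     0   0      0 ]
Nonzero rows / pivot columns: 2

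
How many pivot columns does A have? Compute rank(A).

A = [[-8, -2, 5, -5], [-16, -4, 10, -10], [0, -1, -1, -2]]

rank(A) = 2

Row reduction:
R2 <- R2 - (2)*R1:  [ 0  0  0  0 ]
R2 <-> R3   (pivot in column 2 was zero)
[ -8  -2   5  -5 ]
[  0  -1  -1  -2 ]
[  0   0   0   0 ]
Row echelon form:
[ -8  -2   5  -5 ]
[  0  -1  -1  -2 ]
[  0   0   0   0 ]
Nonzero rows / pivot columns: 2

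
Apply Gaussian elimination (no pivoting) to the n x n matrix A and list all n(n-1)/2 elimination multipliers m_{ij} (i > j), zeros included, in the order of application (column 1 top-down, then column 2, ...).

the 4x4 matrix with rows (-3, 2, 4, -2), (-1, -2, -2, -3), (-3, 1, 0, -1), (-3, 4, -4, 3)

Forward elimination:
R2 <- R2 - (1/3)*R1:  [     0   -8/3  -10/3   -7/3 ]
R3 <- R3 - (1)*R1:  [  0  -1  -4   1 ]
R4 <- R4 - (1)*R1:  [  0   2  -8   5 ]
R3 <- R3 - (3/8)*R2:  [     0      0  -11/4   15/8 ]
R4 <- R4 - (-3/4)*R2:  [     0      0  -21/2   13/4 ]
R4 <- R4 - (42/11)*R3:  [      0       0       0  -43/11 ]
Multipliers (in order of application): m_{21} = 1/3, m_{31} = 1, m_{41} = 1, m_{32} = 3/8, m_{42} = -3/4, m_{43} = 42/11

multipliers: 1/3, 1, 1, 3/8, -3/4, 42/11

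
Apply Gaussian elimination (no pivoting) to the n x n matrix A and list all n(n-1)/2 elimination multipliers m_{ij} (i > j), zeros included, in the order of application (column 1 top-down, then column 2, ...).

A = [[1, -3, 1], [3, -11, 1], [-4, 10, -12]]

multipliers: 3, -4, 1

Forward elimination:
R2 <- R2 - (3)*R1:  [  0  -2  -2 ]
R3 <- R3 - (-4)*R1:  [  0  -2  -8 ]
R3 <- R3 - (1)*R2:  [  0   0  -6 ]
Multipliers (in order of application): m_{21} = 3, m_{31} = -4, m_{32} = 1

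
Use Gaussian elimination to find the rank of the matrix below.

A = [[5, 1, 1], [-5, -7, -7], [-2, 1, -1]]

rank(A) = 3

Row reduction:
R2 <- R2 - (-1)*R1:  [  0  -6  -6 ]
R3 <- R3 - (-2/5)*R1:  [    0   7/5  -3/5 ]
R3 <- R3 - (-7/30)*R2:  [  0   0  -2 ]
Row echelon form:
[ 5   1   1 ]
[ 0  -6  -6 ]
[ 0   0  -2 ]
Nonzero rows / pivot columns: 3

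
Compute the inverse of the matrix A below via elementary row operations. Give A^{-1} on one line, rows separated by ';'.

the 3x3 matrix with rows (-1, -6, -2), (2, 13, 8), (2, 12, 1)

Gauss-Jordan on [A | I]:
R1 <- (1/-1)*R1:  [  1   6   2  |  -1   0   0 ]
R2 <- R2 - (2)*R1:  [ 0  1  4  |  2  1  0 ]
R3 <- R3 - (2)*R1:  [  0   0  -3  |   2   0   1 ]
R1 <- R1 - (6)*R2:  [   1    0  -22  |  -13   -6    0 ]
R3 <- (1/-3)*R3:  [    0     0     1  |  -2/3     0  -1/3 ]
R1 <- R1 - (-22)*R3:  [     1      0      0  |  -83/3     -6  -22/3 ]
R2 <- R2 - (4)*R3:  [    0     1     0  |  14/3     1   4/3 ]
Right block of [I | A^{-1}] is the inverse:
[ -83/3  -6  -22/3 ]
[  14/3   1    4/3 ]
[  -2/3   0   -1/3 ]

inverse = [-83/3 -6 -22/3; 14/3 1 4/3; -2/3 0 -1/3]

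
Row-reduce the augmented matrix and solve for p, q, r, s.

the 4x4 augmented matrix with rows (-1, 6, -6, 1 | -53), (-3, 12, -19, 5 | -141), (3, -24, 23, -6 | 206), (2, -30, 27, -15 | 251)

Forward elimination on [A|b]:
R2 <- R2 - (3)*R1:  [  0  -6  -1   2  18 ]
R3 <- R3 - (-3)*R1:  [  0  -6   5  -3  47 ]
R4 <- R4 - (-2)*R1:  [   0  -18   15  -13  145 ]
R3 <- R3 - (1)*R2:  [  0   0   6  -5  29 ]
R4 <- R4 - (3)*R2:  [   0    0   18  -19   91 ]
R4 <- R4 - (3)*R3:  [  0   0   0  -4   4 ]
Row echelon form:
[ -1   6  -6   1  |  -53 ]
[  0  -6  -1   2  |   18 ]
[  0   0   6  -5  |   29 ]
[  0   0   0  -4  |    4 ]
Back-substitution:
s = (4) / -4 = -1
r = (29 - (-5)*(-1)) / 6 = 4
q = (18 - (-1)*(4) - (2)*(-1)) / -6 = -4
p = (-53 - (6)*(-4) - (-6)*(4) - (1)*(-1)) / -1 = 4

(4, -4, 4, -1)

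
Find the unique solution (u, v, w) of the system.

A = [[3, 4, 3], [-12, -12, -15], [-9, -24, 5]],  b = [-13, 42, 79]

Forward elimination on [A|b]:
R2 <- R2 - (-4)*R1:  [   0    4   -3  -10 ]
R3 <- R3 - (-3)*R1:  [   0  -12   14   40 ]
R3 <- R3 - (-3)*R2:  [  0   0   5  10 ]
Row echelon form:
[ 3  4   3  |  -13 ]
[ 0  4  -3  |  -10 ]
[ 0  0   5  |   10 ]
Back-substitution:
w = (10) / 5 = 2
v = (-10 - (-3)*(2)) / 4 = -1
u = (-13 - (4)*(-1) - (3)*(2)) / 3 = -5

(-5, -1, 2)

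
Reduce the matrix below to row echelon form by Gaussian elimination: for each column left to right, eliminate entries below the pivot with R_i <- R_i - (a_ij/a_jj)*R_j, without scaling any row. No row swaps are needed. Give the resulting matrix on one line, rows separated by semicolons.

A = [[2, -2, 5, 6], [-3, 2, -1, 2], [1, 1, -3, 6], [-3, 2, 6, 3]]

REF = [2 -2 5 6; 0 -1 13/2 11; 0 0 15/2 25; 0 0 0 -67/3]

Forward elimination:
R2 <- R2 - (-3/2)*R1:  [    0    -1  13/2    11 ]
R3 <- R3 - (1/2)*R1:  [     0      2  -11/2      3 ]
R4 <- R4 - (-3/2)*R1:  [    0    -1  27/2    12 ]
R3 <- R3 - (-2)*R2:  [    0     0  15/2    25 ]
R4 <- R4 - (1)*R2:  [ 0  0  7  1 ]
R4 <- R4 - (14/15)*R3:  [     0      0      0  -67/3 ]
Row echelon form:
[ 2  -2     5      6 ]
[ 0  -1  13/2     11 ]
[ 0   0  15/2     25 ]
[ 0   0     0  -67/3 ]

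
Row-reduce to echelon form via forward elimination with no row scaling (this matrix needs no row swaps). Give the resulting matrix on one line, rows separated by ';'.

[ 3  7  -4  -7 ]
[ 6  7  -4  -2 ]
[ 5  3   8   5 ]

REF = [3 7 -4 -7; 0 -7 4 12; 0 0 68/7 38/21]

Forward elimination:
R2 <- R2 - (2)*R1:  [  0  -7   4  12 ]
R3 <- R3 - (5/3)*R1:  [     0  -26/3   44/3   50/3 ]
R3 <- R3 - (26/21)*R2:  [     0      0   68/7  38/21 ]
Row echelon form:
[ 3   7    -4     -7 ]
[ 0  -7     4     12 ]
[ 0   0  68/7  38/21 ]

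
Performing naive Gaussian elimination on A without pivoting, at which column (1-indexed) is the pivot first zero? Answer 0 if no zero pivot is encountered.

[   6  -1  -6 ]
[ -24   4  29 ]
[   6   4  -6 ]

first zero-pivot column = 2

Naive forward elimination:
R2 <- R2 - (-4)*R1:  [ 0  0  5 ]
R3 <- R3 - (1)*R1:  [ 0  5  0 ]
Matrix at this point:
[ 6  -1  -6 ]
[ 0   0   5 ]
[ 0   5   0 ]
Pivot entry (2,2) is zero but row 3 has 5 in column 2 -> naive elimination stops; a row interchange (e.g. R2 <-> R3) would be required here.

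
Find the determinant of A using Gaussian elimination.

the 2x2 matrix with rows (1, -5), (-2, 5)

det(A) = -5

Forward elimination:
R2 <- R2 - (-2)*R1:  [  0  -5 ]
Upper-triangular form:
[ 1  -5 ]
[ 0  -5 ]
det(A) = (-1)^0 * (1) * (-5) = -5  (0 row swaps -> sign +1)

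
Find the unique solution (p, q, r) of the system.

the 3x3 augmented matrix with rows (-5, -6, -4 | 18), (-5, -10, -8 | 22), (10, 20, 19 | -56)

(-4, 3, -4)

Forward elimination on [A|b]:
R2 <- R2 - (1)*R1:  [  0  -4  -4   4 ]
R3 <- R3 - (-2)*R1:  [   0    8   11  -20 ]
R3 <- R3 - (-2)*R2:  [   0    0    3  -12 ]
Row echelon form:
[ -5  -6  -4  |   18 ]
[  0  -4  -4  |    4 ]
[  0   0   3  |  -12 ]
Back-substitution:
r = (-12) / 3 = -4
q = (4 - (-4)*(-4)) / -4 = 3
p = (18 - (-6)*(3) - (-4)*(-4)) / -5 = -4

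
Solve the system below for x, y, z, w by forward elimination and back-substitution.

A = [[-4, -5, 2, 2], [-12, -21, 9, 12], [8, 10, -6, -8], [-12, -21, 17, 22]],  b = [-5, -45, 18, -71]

(-4, 3, -2, -1)

Forward elimination on [A|b]:
R2 <- R2 - (3)*R1:  [   0   -6    3    6  -30 ]
R3 <- R3 - (-2)*R1:  [  0   0  -2  -4   8 ]
R4 <- R4 - (3)*R1:  [   0   -6   11   16  -56 ]
R4 <- R4 - (1)*R2:  [   0    0    8   10  -26 ]
R4 <- R4 - (-4)*R3:  [  0   0   0  -6   6 ]
Row echelon form:
[ -4  -5   2   2  |   -5 ]
[  0  -6   3   6  |  -30 ]
[  0   0  -2  -4  |    8 ]
[  0   0   0  -6  |    6 ]
Back-substitution:
w = (6) / -6 = -1
z = (8 - (-4)*(-1)) / -2 = -2
y = (-30 - (3)*(-2) - (6)*(-1)) / -6 = 3
x = (-5 - (-5)*(3) - (2)*(-2) - (2)*(-1)) / -4 = -4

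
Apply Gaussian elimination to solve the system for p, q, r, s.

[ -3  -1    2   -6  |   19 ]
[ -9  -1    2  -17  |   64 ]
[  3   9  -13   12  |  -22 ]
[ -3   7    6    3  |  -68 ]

(-2, -5, -5, -3)

Forward elimination on [A|b]:
R2 <- R2 - (3)*R1:  [  0   2  -4   1   7 ]
R3 <- R3 - (-1)*R1:  [   0    8  -11    6   -3 ]
R4 <- R4 - (1)*R1:  [   0    8    4    9  -87 ]
R3 <- R3 - (4)*R2:  [   0    0    5    2  -31 ]
R4 <- R4 - (4)*R2:  [    0     0    20     5  -115 ]
R4 <- R4 - (4)*R3:  [  0   0   0  -3   9 ]
Row echelon form:
[ -3  -1   2  -6  |   19 ]
[  0   2  -4   1  |    7 ]
[  0   0   5   2  |  -31 ]
[  0   0   0  -3  |    9 ]
Back-substitution:
s = (9) / -3 = -3
r = (-31 - (2)*(-3)) / 5 = -5
q = (7 - (-4)*(-5) - (1)*(-3)) / 2 = -5
p = (19 - (-1)*(-5) - (2)*(-5) - (-6)*(-3)) / -3 = -2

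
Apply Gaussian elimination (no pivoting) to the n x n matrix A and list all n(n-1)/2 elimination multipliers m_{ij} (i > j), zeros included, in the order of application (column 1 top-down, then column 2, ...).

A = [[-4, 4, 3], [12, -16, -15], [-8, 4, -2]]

multipliers: -3, 2, 1

Forward elimination:
R2 <- R2 - (-3)*R1:  [  0  -4  -6 ]
R3 <- R3 - (2)*R1:  [  0  -4  -8 ]
R3 <- R3 - (1)*R2:  [  0   0  -2 ]
Multipliers (in order of application): m_{21} = -3, m_{31} = 2, m_{32} = 1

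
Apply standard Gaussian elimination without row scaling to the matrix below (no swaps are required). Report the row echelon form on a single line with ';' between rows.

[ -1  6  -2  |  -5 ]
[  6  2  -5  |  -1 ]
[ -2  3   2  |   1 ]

Forward elimination:
R2 <- R2 - (-6)*R1:  [   0   38  -17  -31 ]
R3 <- R3 - (2)*R1:  [  0  -9   6  11 ]
R3 <- R3 - (-9/38)*R2:  [      0       0   75/38  139/38 ]
Row echelon form:
[ -1   6     -2  |      -5 ]
[  0  38    -17  |     -31 ]
[  0   0  75/38  |  139/38 ]

REF = [-1 6 -2 -5; 0 38 -17 -31; 0 0 75/38 139/38]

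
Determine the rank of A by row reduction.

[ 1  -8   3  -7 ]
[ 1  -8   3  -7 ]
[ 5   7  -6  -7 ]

Row reduction:
R2 <- R2 - (1)*R1:  [ 0  0  0  0 ]
R3 <- R3 - (5)*R1:  [   0   47  -21   28 ]
R2 <-> R3   (pivot in column 2 was zero)
[ 1  -8    3  -7 ]
[ 0  47  -21  28 ]
[ 0   0    0   0 ]
Row echelon form:
[ 1  -8    3  -7 ]
[ 0  47  -21  28 ]
[ 0   0    0   0 ]
Nonzero rows / pivot columns: 2

rank(A) = 2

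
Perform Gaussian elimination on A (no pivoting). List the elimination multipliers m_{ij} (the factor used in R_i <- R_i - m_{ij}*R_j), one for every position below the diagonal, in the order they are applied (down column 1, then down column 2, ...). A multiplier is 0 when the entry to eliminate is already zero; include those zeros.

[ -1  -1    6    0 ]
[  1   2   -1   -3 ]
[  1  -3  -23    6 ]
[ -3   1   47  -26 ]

multipliers: -1, -1, 3, -4, 4, 3

Forward elimination:
R2 <- R2 - (-1)*R1:  [  0   1   5  -3 ]
R3 <- R3 - (-1)*R1:  [   0   -4  -17    6 ]
R4 <- R4 - (3)*R1:  [   0    4   29  -26 ]
R3 <- R3 - (-4)*R2:  [  0   0   3  -6 ]
R4 <- R4 - (4)*R2:  [   0    0    9  -14 ]
R4 <- R4 - (3)*R3:  [ 0  0  0  4 ]
Multipliers (in order of application): m_{21} = -1, m_{31} = -1, m_{41} = 3, m_{32} = -4, m_{42} = 4, m_{43} = 3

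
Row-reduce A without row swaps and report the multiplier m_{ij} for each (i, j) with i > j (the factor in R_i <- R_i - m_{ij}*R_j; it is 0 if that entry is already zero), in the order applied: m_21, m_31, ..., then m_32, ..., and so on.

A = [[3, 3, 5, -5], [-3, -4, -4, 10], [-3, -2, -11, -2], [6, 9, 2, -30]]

multipliers: -1, -1, 2, -1, -3, 1

Forward elimination:
R2 <- R2 - (-1)*R1:  [  0  -1   1   5 ]
R3 <- R3 - (-1)*R1:  [  0   1  -6  -7 ]
R4 <- R4 - (2)*R1:  [   0    3   -8  -20 ]
R3 <- R3 - (-1)*R2:  [  0   0  -5  -2 ]
R4 <- R4 - (-3)*R2:  [  0   0  -5  -5 ]
R4 <- R4 - (1)*R3:  [  0   0   0  -3 ]
Multipliers (in order of application): m_{21} = -1, m_{31} = -1, m_{41} = 2, m_{32} = -1, m_{42} = -3, m_{43} = 1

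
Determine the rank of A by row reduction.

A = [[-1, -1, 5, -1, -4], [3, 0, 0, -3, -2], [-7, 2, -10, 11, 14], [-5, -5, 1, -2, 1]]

rank(A) = 3

Row reduction:
R2 <- R2 - (-3)*R1:  [   0   -3   15   -6  -14 ]
R3 <- R3 - (7)*R1:  [   0    9  -45   18   42 ]
R4 <- R4 - (5)*R1:  [   0    0  -24    3   21 ]
R3 <- R3 - (-3)*R2:  [ 0  0  0  0  0 ]
R3 <-> R4   (pivot in column 3 was zero)
[ -1  -1    5  -1   -4 ]
[  0  -3   15  -6  -14 ]
[  0   0  -24   3   21 ]
[  0   0    0   0    0 ]
Row echelon form:
[ -1  -1    5  -1   -4 ]
[  0  -3   15  -6  -14 ]
[  0   0  -24   3   21 ]
[  0   0    0   0    0 ]
Nonzero rows / pivot columns: 3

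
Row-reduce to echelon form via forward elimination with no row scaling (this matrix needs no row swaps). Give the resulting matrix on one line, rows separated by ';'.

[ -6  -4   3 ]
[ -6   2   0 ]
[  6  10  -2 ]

REF = [-6 -4 3; 0 6 -3; 0 0 4]

Forward elimination:
R2 <- R2 - (1)*R1:  [  0   6  -3 ]
R3 <- R3 - (-1)*R1:  [ 0  6  1 ]
R3 <- R3 - (1)*R2:  [ 0  0  4 ]
Row echelon form:
[ -6  -4   3 ]
[  0   6  -3 ]
[  0   0   4 ]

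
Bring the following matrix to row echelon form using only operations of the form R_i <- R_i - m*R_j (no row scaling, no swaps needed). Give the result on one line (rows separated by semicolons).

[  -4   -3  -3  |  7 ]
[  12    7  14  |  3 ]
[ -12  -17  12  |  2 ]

Forward elimination:
R2 <- R2 - (-3)*R1:  [  0  -2   5  24 ]
R3 <- R3 - (3)*R1:  [   0   -8   21  -19 ]
R3 <- R3 - (4)*R2:  [    0     0     1  -115 ]
Row echelon form:
[ -4  -3  -3  |     7 ]
[  0  -2   5  |    24 ]
[  0   0   1  |  -115 ]

REF = [-4 -3 -3 7; 0 -2 5 24; 0 0 1 -115]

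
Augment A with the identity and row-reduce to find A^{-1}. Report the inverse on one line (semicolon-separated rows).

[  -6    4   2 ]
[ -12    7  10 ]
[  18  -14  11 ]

inverse = [217/30 -12/5 13/15; 52/5 -17/5 6/5; 7/5 -2/5 1/5]

Gauss-Jordan on [A | I]:
R1 <- (1/-6)*R1:  [    1  -2/3  -1/3  |  -1/6     0     0 ]
R2 <- R2 - (-12)*R1:  [  0  -1   6  |  -2   1   0 ]
R3 <- R3 - (18)*R1:  [  0  -2  17  |   3   0   1 ]
R2 <- (1/-1)*R2:  [  0   1  -6  |   2  -1   0 ]
R1 <- R1 - (-2/3)*R2:  [     1      0  -13/3  |    7/6   -2/3      0 ]
R3 <- R3 - (-2)*R2:  [  0   0   5  |   7  -2   1 ]
R3 <- (1/5)*R3:  [    0     0     1  |   7/5  -2/5   1/5 ]
R1 <- R1 - (-13/3)*R3:  [      1       0       0  |  217/30   -12/5   13/15 ]
R2 <- R2 - (-6)*R3:  [     0      1      0  |   52/5  -17/5    6/5 ]
Right block of [I | A^{-1}] is the inverse:
[ 217/30  -12/5  13/15 ]
[   52/5  -17/5    6/5 ]
[    7/5   -2/5    1/5 ]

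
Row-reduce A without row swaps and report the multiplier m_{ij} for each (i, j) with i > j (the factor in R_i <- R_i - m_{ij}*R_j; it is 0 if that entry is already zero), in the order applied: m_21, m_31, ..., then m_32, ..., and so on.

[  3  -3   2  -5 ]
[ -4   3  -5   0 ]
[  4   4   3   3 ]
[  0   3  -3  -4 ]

Forward elimination:
R2 <- R2 - (-4/3)*R1:  [     0     -1   -7/3  -20/3 ]
R3 <- R3 - (4/3)*R1:  [    0     8   1/3  29/3 ]
R4: entry in column 1 is already 0 -> m_{41} = 0 (no row operation needed)
R3 <- R3 - (-8)*R2:  [      0       0   -55/3  -131/3 ]
R4 <- R4 - (-3)*R2:  [   0    0  -10  -24 ]
R4 <- R4 - (6/11)*R3:  [     0      0      0  -2/11 ]
Multipliers (in order of application): m_{21} = -4/3, m_{31} = 4/3, m_{41} = 0, m_{32} = -8, m_{42} = -3, m_{43} = 6/11

multipliers: -4/3, 4/3, 0, -8, -3, 6/11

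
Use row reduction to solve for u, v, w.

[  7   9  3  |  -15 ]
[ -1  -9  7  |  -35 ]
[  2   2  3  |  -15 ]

(0, 0, -5)

Forward elimination on [A|b]:
R2 <- R2 - (-1/7)*R1:  [      0   -54/7    52/7  -260/7 ]
R3 <- R3 - (2/7)*R1:  [     0   -4/7   15/7  -75/7 ]
R3 <- R3 - (2/27)*R2:  [       0        0    43/27  -215/27 ]
Row echelon form:
[ 7      9      3  |      -15 ]
[ 0  -54/7   52/7  |   -260/7 ]
[ 0      0  43/27  |  -215/27 ]
Back-substitution:
w = (-215/27) / (43/27) = -5
v = (-260/7 - (52/7)*(-5)) / (-54/7) = 0
u = (-15 - (9)*(0) - (3)*(-5)) / 7 = 0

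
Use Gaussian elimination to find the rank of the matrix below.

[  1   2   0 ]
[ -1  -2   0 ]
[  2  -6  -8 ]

Row reduction:
R2 <- R2 - (-1)*R1:  [ 0  0  0 ]
R3 <- R3 - (2)*R1:  [   0  -10   -8 ]
R2 <-> R3   (pivot in column 2 was zero)
[ 1    2   0 ]
[ 0  -10  -8 ]
[ 0    0   0 ]
Row echelon form:
[ 1    2   0 ]
[ 0  -10  -8 ]
[ 0    0   0 ]
Nonzero rows / pivot columns: 2

rank(A) = 2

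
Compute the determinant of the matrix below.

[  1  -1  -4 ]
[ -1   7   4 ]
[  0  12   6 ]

Forward elimination:
R2 <- R2 - (-1)*R1:  [ 0  6  0 ]
R3 <- R3 - (2)*R2:  [ 0  0  6 ]
Upper-triangular form:
[ 1  -1  -4 ]
[ 0   6   0 ]
[ 0   0   6 ]
det(A) = (-1)^0 * (1) * (6) * (6) = 36  (0 row swaps -> sign +1)

det(A) = 36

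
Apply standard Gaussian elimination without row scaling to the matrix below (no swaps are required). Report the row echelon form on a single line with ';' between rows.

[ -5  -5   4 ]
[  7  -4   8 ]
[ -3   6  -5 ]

Forward elimination:
R2 <- R2 - (-7/5)*R1:  [    0   -11  68/5 ]
R3 <- R3 - (3/5)*R1:  [     0      9  -37/5 ]
R3 <- R3 - (-9/11)*R2:  [     0      0  41/11 ]
Row echelon form:
[ -5   -5      4 ]
[  0  -11   68/5 ]
[  0    0  41/11 ]

REF = [-5 -5 4; 0 -11 68/5; 0 0 41/11]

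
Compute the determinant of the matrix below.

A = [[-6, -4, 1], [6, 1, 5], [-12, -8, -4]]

det(A) = -108

Forward elimination:
R2 <- R2 - (-1)*R1:  [  0  -3   6 ]
R3 <- R3 - (2)*R1:  [  0   0  -6 ]
Upper-triangular form:
[ -6  -4   1 ]
[  0  -3   6 ]
[  0   0  -6 ]
det(A) = (-1)^0 * (-6) * (-3) * (-6) = -108  (0 row swaps -> sign +1)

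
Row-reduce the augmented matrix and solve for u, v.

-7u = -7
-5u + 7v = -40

(1, -5)

Forward elimination on [A|b]:
R2 <- R2 - (5/7)*R1:  [   0    7  -35 ]
Row echelon form:
[ -7  0  |   -7 ]
[  0  7  |  -35 ]
Back-substitution:
v = (-35) / 7 = -5
u = (-7) / -7 = 1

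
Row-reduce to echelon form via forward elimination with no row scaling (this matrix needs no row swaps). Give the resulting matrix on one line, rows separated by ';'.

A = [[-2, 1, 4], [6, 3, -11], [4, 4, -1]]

REF = [-2 1 4; 0 6 1; 0 0 6]

Forward elimination:
R2 <- R2 - (-3)*R1:  [ 0  6  1 ]
R3 <- R3 - (-2)*R1:  [ 0  6  7 ]
R3 <- R3 - (1)*R2:  [ 0  0  6 ]
Row echelon form:
[ -2  1  4 ]
[  0  6  1 ]
[  0  0  6 ]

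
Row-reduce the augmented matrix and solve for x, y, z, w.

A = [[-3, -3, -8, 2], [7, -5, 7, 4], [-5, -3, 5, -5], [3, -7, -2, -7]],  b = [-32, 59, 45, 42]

Forward elimination on [A|b]:
R2 <- R2 - (-7/3)*R1:  [     0    -12  -35/3   26/3  -47/3 ]
R3 <- R3 - (5/3)*R1:  [     0      2   55/3  -25/3  295/3 ]
R4 <- R4 - (-1)*R1:  [   0  -10  -10   -5   10 ]
R3 <- R3 - (-1/6)*R2:  [       0        0   295/18    -62/9  1723/18 ]
R4 <- R4 - (5/6)*R2:  [      0       0   -5/18  -110/9  415/18 ]
R4 <- R4 - (-1/59)*R3:  [       0        0        0  -728/59  1456/59 ]
Row echelon form:
[ -3   -3      -8        2  |      -32 ]
[  0  -12   -35/3     26/3  |    -47/3 ]
[  0    0  295/18    -62/9  |  1723/18 ]
[  0    0       0  -728/59  |  1456/59 ]
Back-substitution:
w = (1456/59) / (-728/59) = -2
z = (1723/18 - (-62/9)*(-2)) / (295/18) = 5
y = (-47/3 - (-35/3)*(5) - (26/3)*(-2)) / -12 = -5
x = (-32 - (-3)*(-5) - (-8)*(5) - (2)*(-2)) / -3 = 1

(1, -5, 5, -2)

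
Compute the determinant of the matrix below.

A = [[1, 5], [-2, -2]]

det(A) = 8

Forward elimination:
R2 <- R2 - (-2)*R1:  [ 0  8 ]
Upper-triangular form:
[ 1  5 ]
[ 0  8 ]
det(A) = (-1)^0 * (1) * (8) = 8  (0 row swaps -> sign +1)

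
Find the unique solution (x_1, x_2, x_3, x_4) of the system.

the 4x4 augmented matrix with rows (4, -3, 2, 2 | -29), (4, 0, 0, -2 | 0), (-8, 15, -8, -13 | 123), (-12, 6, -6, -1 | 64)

(-2, 1, -5, -4)

Forward elimination on [A|b]:
R2 <- R2 - (1)*R1:  [  0   3  -2  -4  29 ]
R3 <- R3 - (-2)*R1:  [  0   9  -4  -9  65 ]
R4 <- R4 - (-3)*R1:  [   0   -3    0    5  -23 ]
R3 <- R3 - (3)*R2:  [   0    0    2    3  -22 ]
R4 <- R4 - (-1)*R2:  [  0   0  -2   1   6 ]
R4 <- R4 - (-1)*R3:  [   0    0    0    4  -16 ]
Row echelon form:
[ 4  -3   2   2  |  -29 ]
[ 0   3  -2  -4  |   29 ]
[ 0   0   2   3  |  -22 ]
[ 0   0   0   4  |  -16 ]
Back-substitution:
x_4 = (-16) / 4 = -4
x_3 = (-22 - (3)*(-4)) / 2 = -5
x_2 = (29 - (-2)*(-5) - (-4)*(-4)) / 3 = 1
x_1 = (-29 - (-3)*(1) - (2)*(-5) - (2)*(-4)) / 4 = -2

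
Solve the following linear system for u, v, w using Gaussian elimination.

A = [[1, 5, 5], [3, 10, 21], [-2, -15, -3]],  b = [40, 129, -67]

(5, 3, 4)

Forward elimination on [A|b]:
R2 <- R2 - (3)*R1:  [  0  -5   6   9 ]
R3 <- R3 - (-2)*R1:  [  0  -5   7  13 ]
R3 <- R3 - (1)*R2:  [ 0  0  1  4 ]
Row echelon form:
[ 1   5  5  |  40 ]
[ 0  -5  6  |   9 ]
[ 0   0  1  |   4 ]
Back-substitution:
w = (4) / 1 = 4
v = (9 - (6)*(4)) / -5 = 3
u = (40 - (5)*(3) - (5)*(4)) / 1 = 5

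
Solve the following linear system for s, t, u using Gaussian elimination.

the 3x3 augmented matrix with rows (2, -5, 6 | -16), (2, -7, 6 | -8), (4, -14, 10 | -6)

Forward elimination on [A|b]:
R2 <- R2 - (1)*R1:  [  0  -2   0   8 ]
R3 <- R3 - (2)*R1:  [  0  -4  -2  26 ]
R3 <- R3 - (2)*R2:  [  0   0  -2  10 ]
Row echelon form:
[ 2  -5   6  |  -16 ]
[ 0  -2   0  |    8 ]
[ 0   0  -2  |   10 ]
Back-substitution:
u = (10) / -2 = -5
t = (8) / -2 = -4
s = (-16 - (-5)*(-4) - (6)*(-5)) / 2 = -3

(-3, -4, -5)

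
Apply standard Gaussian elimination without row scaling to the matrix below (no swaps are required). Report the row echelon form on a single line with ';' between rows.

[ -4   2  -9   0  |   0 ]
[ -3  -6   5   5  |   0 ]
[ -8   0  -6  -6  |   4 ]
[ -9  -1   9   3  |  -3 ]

REF = [-4 2 -9 0 0; 0 -15/2 47/4 5 0; 0 0 86/15 -26/3 4; 0 0 0 2625/86 -748/43]

Forward elimination:
R2 <- R2 - (3/4)*R1:  [     0  -15/2   47/4      5      0 ]
R3 <- R3 - (2)*R1:  [  0  -4  12  -6   4 ]
R4 <- R4 - (9/4)*R1:  [     0  -11/2  117/4      3     -3 ]
R3 <- R3 - (8/15)*R2:  [     0      0  86/15  -26/3      4 ]
R4 <- R4 - (11/15)*R2:  [      0       0  619/30    -2/3      -3 ]
R4 <- R4 - (619/172)*R3:  [       0        0        0  2625/86  -748/43 ]
Row echelon form:
[ -4      2     -9        0  |        0 ]
[  0  -15/2   47/4        5  |        0 ]
[  0      0  86/15    -26/3  |        4 ]
[  0      0      0  2625/86  |  -748/43 ]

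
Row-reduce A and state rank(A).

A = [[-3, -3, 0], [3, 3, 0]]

Row reduction:
R2 <- R2 - (-1)*R1:  [ 0  0  0 ]
Row echelon form:
[ -3  -3  0 ]
[  0   0  0 ]
Nonzero rows / pivot columns: 1

rank(A) = 1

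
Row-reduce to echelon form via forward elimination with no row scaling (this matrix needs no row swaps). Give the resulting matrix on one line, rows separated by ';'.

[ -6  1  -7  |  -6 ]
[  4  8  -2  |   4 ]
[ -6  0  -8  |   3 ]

Forward elimination:
R2 <- R2 - (-2/3)*R1:  [     0   26/3  -20/3      0 ]
R3 <- R3 - (1)*R1:  [  0  -1  -1   9 ]
R3 <- R3 - (-3/26)*R2:  [      0       0  -23/13       9 ]
Row echelon form:
[ -6     1      -7  |  -6 ]
[  0  26/3   -20/3  |   0 ]
[  0     0  -23/13  |   9 ]

REF = [-6 1 -7 -6; 0 26/3 -20/3 0; 0 0 -23/13 9]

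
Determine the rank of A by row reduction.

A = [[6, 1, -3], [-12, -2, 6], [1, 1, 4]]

rank(A) = 2

Row reduction:
R2 <- R2 - (-2)*R1:  [ 0  0  0 ]
R3 <- R3 - (1/6)*R1:  [   0  5/6  9/2 ]
R2 <-> R3   (pivot in column 2 was zero)
[ 6    1   -3 ]
[ 0  5/6  9/2 ]
[ 0    0    0 ]
Row echelon form:
[ 6    1   -3 ]
[ 0  5/6  9/2 ]
[ 0    0    0 ]
Nonzero rows / pivot columns: 2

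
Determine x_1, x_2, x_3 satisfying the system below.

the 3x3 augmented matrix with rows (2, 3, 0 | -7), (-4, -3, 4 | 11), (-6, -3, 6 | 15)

(-2, -1, 0)

Forward elimination on [A|b]:
R2 <- R2 - (-2)*R1:  [  0   3   4  -3 ]
R3 <- R3 - (-3)*R1:  [  0   6   6  -6 ]
R3 <- R3 - (2)*R2:  [  0   0  -2   0 ]
Row echelon form:
[ 2  3   0  |  -7 ]
[ 0  3   4  |  -3 ]
[ 0  0  -2  |   0 ]
Back-substitution:
x_3 = (0) / -2 = 0
x_2 = (-3 - (4)*(0)) / 3 = -1
x_1 = (-7 - (3)*(-1)) / 2 = -2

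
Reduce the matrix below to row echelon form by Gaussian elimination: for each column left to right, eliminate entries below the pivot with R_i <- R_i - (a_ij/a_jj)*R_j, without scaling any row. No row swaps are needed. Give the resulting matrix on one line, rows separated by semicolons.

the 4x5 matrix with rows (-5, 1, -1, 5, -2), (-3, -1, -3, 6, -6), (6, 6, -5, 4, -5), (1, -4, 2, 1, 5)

REF = [-5 1 -1 5 -2; 0 -8/5 -12/5 3 -24/5; 0 0 -17 47/2 -29; 0 0 0 713/136 109/34]

Forward elimination:
R2 <- R2 - (3/5)*R1:  [     0   -8/5  -12/5      3  -24/5 ]
R3 <- R3 - (-6/5)*R1:  [     0   36/5  -31/5     10  -37/5 ]
R4 <- R4 - (-1/5)*R1:  [     0  -19/5    9/5      2   23/5 ]
R3 <- R3 - (-9/2)*R2:  [    0     0   -17  47/2   -29 ]
R4 <- R4 - (19/8)*R2:  [     0      0   15/2  -41/8     16 ]
R4 <- R4 - (-15/34)*R3:  [       0        0        0  713/136   109/34 ]
Row echelon form:
[ -5     1     -1        5      -2 ]
[  0  -8/5  -12/5        3   -24/5 ]
[  0     0    -17     47/2     -29 ]
[  0     0      0  713/136  109/34 ]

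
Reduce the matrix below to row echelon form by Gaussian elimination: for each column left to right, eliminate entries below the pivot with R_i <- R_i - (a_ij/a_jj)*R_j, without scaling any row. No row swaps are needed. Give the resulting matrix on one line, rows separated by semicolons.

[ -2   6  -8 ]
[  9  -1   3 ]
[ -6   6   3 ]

REF = [-2 6 -8; 0 26 -33; 0 0 153/13]

Forward elimination:
R2 <- R2 - (-9/2)*R1:  [   0   26  -33 ]
R3 <- R3 - (3)*R1:  [   0  -12   27 ]
R3 <- R3 - (-6/13)*R2:  [      0       0  153/13 ]
Row echelon form:
[ -2   6      -8 ]
[  0  26     -33 ]
[  0   0  153/13 ]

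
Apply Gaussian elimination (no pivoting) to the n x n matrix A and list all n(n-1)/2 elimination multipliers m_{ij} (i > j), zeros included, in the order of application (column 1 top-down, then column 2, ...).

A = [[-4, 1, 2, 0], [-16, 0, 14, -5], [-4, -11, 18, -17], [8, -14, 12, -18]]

multipliers: 4, 1, -2, 3, 3, 1

Forward elimination:
R2 <- R2 - (4)*R1:  [  0  -4   6  -5 ]
R3 <- R3 - (1)*R1:  [   0  -12   16  -17 ]
R4 <- R4 - (-2)*R1:  [   0  -12   16  -18 ]
R3 <- R3 - (3)*R2:  [  0   0  -2  -2 ]
R4 <- R4 - (3)*R2:  [  0   0  -2  -3 ]
R4 <- R4 - (1)*R3:  [  0   0   0  -1 ]
Multipliers (in order of application): m_{21} = 4, m_{31} = 1, m_{41} = -2, m_{32} = 3, m_{42} = 3, m_{43} = 1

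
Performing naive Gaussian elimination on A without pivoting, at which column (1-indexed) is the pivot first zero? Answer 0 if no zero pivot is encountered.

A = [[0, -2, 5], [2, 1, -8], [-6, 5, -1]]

Naive forward elimination:
Pivot entry (1,1) is zero but row 2 has 2 in column 1 -> naive elimination stops; a row interchange (e.g. R1 <-> R2) would be required here.

first zero-pivot column = 1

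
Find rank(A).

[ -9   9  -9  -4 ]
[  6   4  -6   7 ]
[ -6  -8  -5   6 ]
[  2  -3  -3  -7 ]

Row reduction:
R2 <- R2 - (-2/3)*R1:  [    0    10   -12  13/3 ]
R3 <- R3 - (2/3)*R1:  [    0   -14     1  26/3 ]
R4 <- R4 - (-2/9)*R1:  [     0     -1     -5  -71/9 ]
R3 <- R3 - (-7/5)*R2:  [      0       0   -79/5  221/15 ]
R4 <- R4 - (-1/10)*R2:  [       0        0    -31/5  -671/90 ]
R4 <- R4 - (31/79)*R3:  [           0            0            0  -18823/1422 ]
Row echelon form:
[ -9   9     -9           -4 ]
[  0  10    -12         13/3 ]
[  0   0  -79/5       221/15 ]
[  0   0      0  -18823/1422 ]
Nonzero rows / pivot columns: 4

rank(A) = 4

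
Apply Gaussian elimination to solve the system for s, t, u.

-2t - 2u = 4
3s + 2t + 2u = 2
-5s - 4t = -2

(2, -2, 0)

Forward elimination on [A|b]:
R1 <-> R2   (pivot in column 1 was zero)
[  3   2   2   2 ]
[  0  -2  -2   4 ]
[ -5  -4   0  -2 ]
R3 <- R3 - (-5/3)*R1:  [    0  -2/3  10/3   4/3 ]
R3 <- R3 - (1/3)*R2:  [ 0  0  4  0 ]
Row echelon form:
[ 3   2   2  |  2 ]
[ 0  -2  -2  |  4 ]
[ 0   0   4  |  0 ]
Back-substitution:
u = (0) / 4 = 0
t = (4 - (-2)*(0)) / -2 = -2
s = (2 - (2)*(-2) - (2)*(0)) / 3 = 2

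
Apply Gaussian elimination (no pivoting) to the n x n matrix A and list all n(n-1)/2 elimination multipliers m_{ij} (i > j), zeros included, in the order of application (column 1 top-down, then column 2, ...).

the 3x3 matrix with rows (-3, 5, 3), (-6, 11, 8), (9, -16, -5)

Forward elimination:
R2 <- R2 - (2)*R1:  [ 0  1  2 ]
R3 <- R3 - (-3)*R1:  [  0  -1   4 ]
R3 <- R3 - (-1)*R2:  [ 0  0  6 ]
Multipliers (in order of application): m_{21} = 2, m_{31} = -3, m_{32} = -1

multipliers: 2, -3, -1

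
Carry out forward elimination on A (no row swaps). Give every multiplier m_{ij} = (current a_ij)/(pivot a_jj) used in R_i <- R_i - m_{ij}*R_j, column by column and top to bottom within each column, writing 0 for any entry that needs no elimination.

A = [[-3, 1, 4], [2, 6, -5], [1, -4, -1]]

multipliers: -2/3, -1/3, -11/20

Forward elimination:
R2 <- R2 - (-2/3)*R1:  [    0  20/3  -7/3 ]
R3 <- R3 - (-1/3)*R1:  [     0  -11/3    1/3 ]
R3 <- R3 - (-11/20)*R2:  [      0       0  -19/20 ]
Multipliers (in order of application): m_{21} = -2/3, m_{31} = -1/3, m_{32} = -11/20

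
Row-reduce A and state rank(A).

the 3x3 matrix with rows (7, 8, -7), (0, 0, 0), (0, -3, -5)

rank(A) = 2

Row reduction:
R2 <-> R3   (pivot in column 2 was zero)
[ 7   8  -7 ]
[ 0  -3  -5 ]
[ 0   0   0 ]
Row echelon form:
[ 7   8  -7 ]
[ 0  -3  -5 ]
[ 0   0   0 ]
Nonzero rows / pivot columns: 2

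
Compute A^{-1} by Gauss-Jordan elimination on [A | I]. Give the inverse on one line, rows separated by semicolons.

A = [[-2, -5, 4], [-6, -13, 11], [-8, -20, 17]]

inverse = [1/4 -5/4 3/4; -7/2 1/2 1/2; -4 0 1]

Gauss-Jordan on [A | I]:
R1 <- (1/-2)*R1:  [    1   5/2    -2  |  -1/2     0     0 ]
R2 <- R2 - (-6)*R1:  [  0   2  -1  |  -3   1   0 ]
R3 <- R3 - (-8)*R1:  [  0   0   1  |  -4   0   1 ]
R2 <- (1/2)*R2:  [    0     1  -1/2  |  -3/2   1/2     0 ]
R1 <- R1 - (5/2)*R2:  [    1     0  -3/4  |  13/4  -5/4     0 ]
R1 <- R1 - (-3/4)*R3:  [    1     0     0  |   1/4  -5/4   3/4 ]
R2 <- R2 - (-1/2)*R3:  [    0     1     0  |  -7/2   1/2   1/2 ]
Right block of [I | A^{-1}] is the inverse:
[  1/4  -5/4  3/4 ]
[ -7/2   1/2  1/2 ]
[   -4     0    1 ]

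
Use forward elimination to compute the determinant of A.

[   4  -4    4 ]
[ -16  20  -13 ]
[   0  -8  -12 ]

det(A) = -96

Forward elimination:
R2 <- R2 - (-4)*R1:  [ 0  4  3 ]
R3 <- R3 - (-2)*R2:  [  0   0  -6 ]
Upper-triangular form:
[ 4  -4   4 ]
[ 0   4   3 ]
[ 0   0  -6 ]
det(A) = (-1)^0 * (4) * (4) * (-6) = -96  (0 row swaps -> sign +1)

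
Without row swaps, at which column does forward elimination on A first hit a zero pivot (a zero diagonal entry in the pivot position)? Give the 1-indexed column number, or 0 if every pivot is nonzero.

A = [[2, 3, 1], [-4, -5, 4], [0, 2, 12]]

first zero-pivot column = 3

Naive forward elimination:
R2 <- R2 - (-2)*R1:  [ 0  1  6 ]
R3 <- R3 - (2)*R2:  [ 0  0  0 ]
Matrix at this point:
[ 2  3  1 ]
[ 0  1  6 ]
[ 0  0  0 ]
Pivot entry (3,3) in the last row is zero and there are no rows below to swap with -> zero pivot in column 3 (A is singular).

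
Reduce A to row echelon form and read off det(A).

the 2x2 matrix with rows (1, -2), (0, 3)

Forward elimination:
Upper-triangular form:
[ 1  -2 ]
[ 0   3 ]
det(A) = (-1)^0 * (1) * (3) = 3  (0 row swaps -> sign +1)

det(A) = 3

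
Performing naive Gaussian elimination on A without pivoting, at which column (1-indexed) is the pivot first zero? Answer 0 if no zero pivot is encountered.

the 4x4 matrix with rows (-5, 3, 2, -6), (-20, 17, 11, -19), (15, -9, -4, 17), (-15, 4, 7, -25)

Naive forward elimination:
R2 <- R2 - (4)*R1:  [ 0  5  3  5 ]
R3 <- R3 - (-3)*R1:  [  0   0   2  -1 ]
R4 <- R4 - (3)*R1:  [  0  -5   1  -7 ]
R4 <- R4 - (-1)*R2:  [  0   0   4  -2 ]
R4 <- R4 - (2)*R3:  [ 0  0  0  0 ]
Matrix at this point:
[ -5  3  2  -6 ]
[  0  5  3   5 ]
[  0  0  2  -1 ]
[  0  0  0   0 ]
Pivot entry (4,4) in the last row is zero and there are no rows below to swap with -> zero pivot in column 4 (A is singular).

first zero-pivot column = 4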